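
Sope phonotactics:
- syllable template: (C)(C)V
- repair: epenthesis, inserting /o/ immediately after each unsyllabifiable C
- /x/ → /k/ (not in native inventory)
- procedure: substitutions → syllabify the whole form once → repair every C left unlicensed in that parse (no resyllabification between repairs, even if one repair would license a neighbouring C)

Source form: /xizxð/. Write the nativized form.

Substitution: /x/ → /k/, giving /kizkð/.
Syllabifying with onset maximization leaves /z/, /k/, /ð/ stranded (no codas are permitted; onsets may contain at most 2 consonants).
Epenthesis after each stranded consonant: /z/ → /zo/, /k/ → /ko/, /ð/ → /ðo/.

kizokoðo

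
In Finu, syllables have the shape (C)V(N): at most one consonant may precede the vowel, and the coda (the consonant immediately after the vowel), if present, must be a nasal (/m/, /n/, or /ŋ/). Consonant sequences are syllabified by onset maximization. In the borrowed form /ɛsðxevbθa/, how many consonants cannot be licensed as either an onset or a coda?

The consonants /s/, /ð/, /v/, /b/ cannot be parsed into a legal (C)V(N) syllable (only a nasal (/m/, /n/, or /ŋ/) is licensed in coda position; onsets are limited to one consonant).

4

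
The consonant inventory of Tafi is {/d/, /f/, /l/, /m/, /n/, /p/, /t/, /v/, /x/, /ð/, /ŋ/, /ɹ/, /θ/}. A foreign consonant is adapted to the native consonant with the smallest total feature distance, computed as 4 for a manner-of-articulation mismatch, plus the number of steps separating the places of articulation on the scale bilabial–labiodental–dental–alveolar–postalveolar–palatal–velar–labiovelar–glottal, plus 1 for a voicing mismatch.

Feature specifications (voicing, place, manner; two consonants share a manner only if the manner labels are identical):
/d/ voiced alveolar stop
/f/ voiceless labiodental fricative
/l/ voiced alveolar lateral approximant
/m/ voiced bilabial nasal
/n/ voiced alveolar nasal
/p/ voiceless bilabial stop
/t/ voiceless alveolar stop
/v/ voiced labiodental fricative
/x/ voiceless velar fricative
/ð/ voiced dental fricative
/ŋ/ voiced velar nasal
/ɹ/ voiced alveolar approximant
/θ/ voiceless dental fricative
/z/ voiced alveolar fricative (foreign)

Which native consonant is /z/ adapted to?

/ð/ is closest: same manner (fricative), place distance 1 (alveolar→dental), same voicing; total 1. Next closest is /v/ at distance 2.

ð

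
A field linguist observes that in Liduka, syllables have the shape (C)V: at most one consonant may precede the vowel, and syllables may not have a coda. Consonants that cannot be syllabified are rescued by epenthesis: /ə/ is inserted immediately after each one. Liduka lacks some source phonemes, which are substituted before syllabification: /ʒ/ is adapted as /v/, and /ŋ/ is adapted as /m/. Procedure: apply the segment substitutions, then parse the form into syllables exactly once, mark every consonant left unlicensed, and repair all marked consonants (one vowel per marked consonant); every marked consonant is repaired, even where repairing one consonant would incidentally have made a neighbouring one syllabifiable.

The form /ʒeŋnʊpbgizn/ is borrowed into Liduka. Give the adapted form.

Substitution: /ʒ/ → /v/, /ŋ/ → /m/, giving /vemnʊpbgizn/.
The consonants /m/, /p/, /b/, /z/, /n/ cannot be parsed into a legal (C)V syllable (no codas are permitted; onsets are limited to one consonant).
Inserting the epenthetic vowel yields /m/ → /mə/, /p/ → /pə/, /b/ → /bə/, /z/ → /zə/, /n/ → /nə/.

vemənʊpəbəgizənə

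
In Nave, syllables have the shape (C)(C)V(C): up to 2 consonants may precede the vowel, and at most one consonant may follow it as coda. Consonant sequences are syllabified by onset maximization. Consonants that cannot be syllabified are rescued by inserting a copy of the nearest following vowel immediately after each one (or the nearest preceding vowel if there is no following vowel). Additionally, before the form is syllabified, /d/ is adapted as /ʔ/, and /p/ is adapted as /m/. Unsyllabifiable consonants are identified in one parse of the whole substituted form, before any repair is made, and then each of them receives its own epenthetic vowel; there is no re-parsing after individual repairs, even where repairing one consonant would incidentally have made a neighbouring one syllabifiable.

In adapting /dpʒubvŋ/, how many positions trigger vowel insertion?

After substitution the input is /ʔmʒubvŋ/.
The unsyllabifiable consonants are /ʔ/, /v/, /ŋ/; each receives one epenthetic vowel.

3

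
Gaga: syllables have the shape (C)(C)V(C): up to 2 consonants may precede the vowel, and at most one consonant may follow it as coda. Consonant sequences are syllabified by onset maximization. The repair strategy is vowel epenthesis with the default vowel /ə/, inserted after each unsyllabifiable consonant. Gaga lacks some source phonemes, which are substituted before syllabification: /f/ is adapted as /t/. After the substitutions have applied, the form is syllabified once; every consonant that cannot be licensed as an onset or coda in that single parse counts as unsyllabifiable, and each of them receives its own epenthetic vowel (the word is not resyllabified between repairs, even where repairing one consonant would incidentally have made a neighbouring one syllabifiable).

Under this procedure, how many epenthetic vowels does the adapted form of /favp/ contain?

1

After substitution the input is /tavp/.
The unsyllabifiable consonants are /p/; each receives one epenthetic vowel.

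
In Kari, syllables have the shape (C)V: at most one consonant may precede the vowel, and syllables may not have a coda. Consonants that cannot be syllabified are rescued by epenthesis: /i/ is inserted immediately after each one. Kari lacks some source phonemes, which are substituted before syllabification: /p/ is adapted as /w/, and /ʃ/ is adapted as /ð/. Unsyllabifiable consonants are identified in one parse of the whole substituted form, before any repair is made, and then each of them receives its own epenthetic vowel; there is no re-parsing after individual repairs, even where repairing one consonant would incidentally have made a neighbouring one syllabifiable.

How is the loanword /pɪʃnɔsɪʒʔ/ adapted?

wɪðinɔsɪʒiʔi

Substitution: /p/ → /w/, /ʃ/ → /ð/, giving /wɪðnɔsɪʒʔ/.
Under (C)V, the unsyllabifiable consonants are /ð/, /ʒ/, /ʔ/ (no codas are permitted; onsets are limited to one consonant).
Inserting the epenthetic vowel yields /ð/ → /ði/, /ʒ/ → /ʒi/, /ʔ/ → /ʔi/.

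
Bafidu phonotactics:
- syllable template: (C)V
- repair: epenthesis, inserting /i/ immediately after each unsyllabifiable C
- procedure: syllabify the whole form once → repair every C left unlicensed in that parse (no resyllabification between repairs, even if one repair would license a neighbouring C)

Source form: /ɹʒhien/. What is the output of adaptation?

ɹiʒihieni

Syllabifying with onset maximization leaves /ɹ/, /ʒ/, /n/ stranded (no codas are permitted; onsets are limited to one consonant).
Each unlicensed consonant becomes the onset of a new syllable: /ɹ/ → /ɹi/, /ʒ/ → /ʒi/, /n/ → /ni/.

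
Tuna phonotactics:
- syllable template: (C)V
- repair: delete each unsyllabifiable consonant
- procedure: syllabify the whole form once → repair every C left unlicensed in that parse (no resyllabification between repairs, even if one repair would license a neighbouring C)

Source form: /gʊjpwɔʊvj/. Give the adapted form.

Under (C)V, the unsyllabifiable consonants are /j/, /p/, /v/, /j/ (no codas are permitted; onsets are limited to one consonant).
Each unlicensed consonant is deleted: /j/, /p/, /v/, /j/.

gʊwɔʊ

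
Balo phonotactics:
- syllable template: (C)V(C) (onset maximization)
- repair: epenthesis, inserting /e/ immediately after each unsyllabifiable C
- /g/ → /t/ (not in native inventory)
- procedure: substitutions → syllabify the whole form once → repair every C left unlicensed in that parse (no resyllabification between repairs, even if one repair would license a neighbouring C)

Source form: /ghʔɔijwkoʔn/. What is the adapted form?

Substitution: /g/ → /t/, giving /thʔɔijwkoʔn/.
Syllabifying with onset maximization leaves /t/, /h/, /w/, /n/ stranded (at most one coda consonant is licensed; onsets are limited to one consonant).
Inserting the epenthetic vowel yields /t/ → /te/, /h/ → /he/, /w/ → /we/, /n/ → /ne/.

teheʔɔijwekoʔne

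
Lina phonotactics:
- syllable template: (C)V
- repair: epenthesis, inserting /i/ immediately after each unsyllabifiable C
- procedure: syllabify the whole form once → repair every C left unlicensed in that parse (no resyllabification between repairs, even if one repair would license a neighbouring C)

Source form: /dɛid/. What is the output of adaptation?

dɛidi

The consonants /d/ cannot be parsed into a legal (C)V syllable (no codas are permitted; onsets are limited to one consonant).
Epenthesis after each stranded consonant: /d/ → /di/.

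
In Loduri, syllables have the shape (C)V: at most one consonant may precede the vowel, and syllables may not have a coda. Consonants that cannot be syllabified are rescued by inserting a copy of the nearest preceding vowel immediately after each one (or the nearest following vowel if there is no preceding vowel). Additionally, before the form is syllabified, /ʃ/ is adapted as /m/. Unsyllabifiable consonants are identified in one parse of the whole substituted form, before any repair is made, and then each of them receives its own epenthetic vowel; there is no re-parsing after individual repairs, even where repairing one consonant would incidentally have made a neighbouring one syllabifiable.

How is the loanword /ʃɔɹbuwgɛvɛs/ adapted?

mɔɹɔbuwugɛvɛsɛ

Substitution: /ʃ/ → /m/, giving /mɔɹbuwgɛvɛs/.
The consonants /ɹ/, /w/, /s/ cannot be parsed into a legal (C)V syllable (no codas are permitted; onsets are limited to one consonant).
Each unlicensed consonant becomes the onset of a new syllable: /ɹ/ → /ɹɔ/, /w/ → /wu/, /s/ → /sɛ/.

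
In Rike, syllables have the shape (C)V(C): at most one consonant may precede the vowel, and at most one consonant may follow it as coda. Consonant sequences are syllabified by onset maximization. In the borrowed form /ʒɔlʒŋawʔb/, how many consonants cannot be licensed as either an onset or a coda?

3

The consonants /ʒ/, /ʔ/, /b/ cannot be parsed into a legal (C)V(C) syllable (at most one coda consonant is licensed; onsets are limited to one consonant).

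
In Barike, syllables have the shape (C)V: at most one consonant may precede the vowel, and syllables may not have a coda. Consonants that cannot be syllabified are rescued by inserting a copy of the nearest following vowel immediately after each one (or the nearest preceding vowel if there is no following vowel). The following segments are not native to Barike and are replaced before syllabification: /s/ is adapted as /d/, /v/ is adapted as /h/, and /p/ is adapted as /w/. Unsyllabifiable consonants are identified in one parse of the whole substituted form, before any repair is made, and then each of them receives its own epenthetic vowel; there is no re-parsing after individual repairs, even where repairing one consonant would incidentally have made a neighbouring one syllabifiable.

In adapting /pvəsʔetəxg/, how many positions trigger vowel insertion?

After substitution the input is /whədʔetəxg/.
The unsyllabifiable consonants are /w/, /d/, /x/, /g/; each receives one epenthetic vowel.

4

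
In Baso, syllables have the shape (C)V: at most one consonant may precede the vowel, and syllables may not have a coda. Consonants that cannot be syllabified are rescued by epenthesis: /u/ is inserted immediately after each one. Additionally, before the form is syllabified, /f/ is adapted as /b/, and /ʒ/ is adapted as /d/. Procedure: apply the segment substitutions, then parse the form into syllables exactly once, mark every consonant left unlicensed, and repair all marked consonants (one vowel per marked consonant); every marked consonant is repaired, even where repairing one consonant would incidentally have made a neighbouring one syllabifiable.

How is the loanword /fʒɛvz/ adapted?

Substitution: /f/ → /b/, /ʒ/ → /d/, giving /bdɛvz/.
Under (C)V, the unsyllabifiable consonants are /b/, /v/, /z/ (no codas are permitted; onsets are limited to one consonant).
Epenthesis after each stranded consonant: /b/ → /bu/, /v/ → /vu/, /z/ → /zu/.

budɛvuzu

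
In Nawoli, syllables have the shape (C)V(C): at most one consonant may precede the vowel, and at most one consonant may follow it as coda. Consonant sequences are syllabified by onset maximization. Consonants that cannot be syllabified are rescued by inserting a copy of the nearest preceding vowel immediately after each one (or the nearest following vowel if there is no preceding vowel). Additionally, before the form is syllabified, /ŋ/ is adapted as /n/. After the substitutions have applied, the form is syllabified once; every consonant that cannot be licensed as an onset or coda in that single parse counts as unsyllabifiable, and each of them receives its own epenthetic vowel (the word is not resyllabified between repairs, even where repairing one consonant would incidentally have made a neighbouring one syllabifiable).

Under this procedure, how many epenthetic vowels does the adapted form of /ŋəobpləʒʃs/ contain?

3

After substitution the input is /nəobpləʒʃs/.
The unsyllabifiable consonants are /p/, /ʃ/, /s/; each receives one epenthetic vowel.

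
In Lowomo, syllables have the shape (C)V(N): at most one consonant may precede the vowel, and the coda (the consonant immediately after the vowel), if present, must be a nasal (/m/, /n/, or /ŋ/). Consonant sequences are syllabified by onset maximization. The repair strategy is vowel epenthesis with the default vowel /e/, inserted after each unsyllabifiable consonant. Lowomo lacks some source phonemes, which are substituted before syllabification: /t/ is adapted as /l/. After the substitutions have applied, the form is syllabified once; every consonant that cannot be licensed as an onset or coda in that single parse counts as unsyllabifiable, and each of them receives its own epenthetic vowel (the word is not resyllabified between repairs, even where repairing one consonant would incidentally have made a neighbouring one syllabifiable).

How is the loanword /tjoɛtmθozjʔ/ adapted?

Substitution: /t/ → /l/, giving /ljoɛlmθozjʔ/.
Syllabifying with onset maximization leaves /l/, /l/, /m/, /z/, /j/, /ʔ/ stranded (only a nasal (/m/, /n/, or /ŋ/) is licensed in coda position; onsets are limited to one consonant).
Epenthesis after each stranded consonant: /l/ → /le/, /l/ → /le/, /m/ → /me/, /z/ → /ze/, /j/ → /je/, /ʔ/ → /ʔe/.

lejoɛlemeθozejeʔe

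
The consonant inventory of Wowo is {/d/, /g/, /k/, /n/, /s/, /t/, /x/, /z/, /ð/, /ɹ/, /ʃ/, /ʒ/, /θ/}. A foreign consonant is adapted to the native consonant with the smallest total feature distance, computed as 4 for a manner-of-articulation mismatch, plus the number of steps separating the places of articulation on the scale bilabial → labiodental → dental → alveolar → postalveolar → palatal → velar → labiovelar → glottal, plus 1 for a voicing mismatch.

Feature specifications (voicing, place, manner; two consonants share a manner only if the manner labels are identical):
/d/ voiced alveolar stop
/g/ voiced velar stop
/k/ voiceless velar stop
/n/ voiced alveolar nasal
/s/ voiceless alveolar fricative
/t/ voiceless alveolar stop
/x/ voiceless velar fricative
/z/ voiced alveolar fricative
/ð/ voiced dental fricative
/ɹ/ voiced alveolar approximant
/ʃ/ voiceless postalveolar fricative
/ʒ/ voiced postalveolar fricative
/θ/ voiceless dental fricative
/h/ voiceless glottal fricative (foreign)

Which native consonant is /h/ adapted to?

x

/x/ is closest: same manner (fricative), place distance 2 (glottal→velar), same voicing; total 2. Next closest is /ʃ/ at distance 4.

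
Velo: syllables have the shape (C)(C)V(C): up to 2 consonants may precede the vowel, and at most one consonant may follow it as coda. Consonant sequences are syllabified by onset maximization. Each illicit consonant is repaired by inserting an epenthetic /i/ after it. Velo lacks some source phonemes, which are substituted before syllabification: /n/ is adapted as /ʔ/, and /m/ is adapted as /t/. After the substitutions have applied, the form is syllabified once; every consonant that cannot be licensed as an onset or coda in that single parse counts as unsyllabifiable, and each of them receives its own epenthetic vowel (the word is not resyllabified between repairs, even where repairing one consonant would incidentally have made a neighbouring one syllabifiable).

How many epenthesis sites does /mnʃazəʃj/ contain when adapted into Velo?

After substitution the input is /tʔʃazəʃj/.
The unsyllabifiable consonants are /t/, /j/; each receives one epenthetic vowel.

2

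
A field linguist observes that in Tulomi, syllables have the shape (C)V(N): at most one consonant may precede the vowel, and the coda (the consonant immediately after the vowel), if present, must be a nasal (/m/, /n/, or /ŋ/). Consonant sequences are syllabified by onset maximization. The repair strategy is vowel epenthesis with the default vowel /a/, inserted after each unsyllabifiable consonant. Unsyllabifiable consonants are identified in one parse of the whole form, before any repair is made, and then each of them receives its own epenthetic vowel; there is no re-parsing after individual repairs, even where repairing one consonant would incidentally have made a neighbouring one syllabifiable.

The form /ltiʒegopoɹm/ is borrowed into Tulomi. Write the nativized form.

latiʒegopoɹama

Syllabifying with onset maximization leaves /l/, /ɹ/, /m/ stranded (only a nasal (/m/, /n/, or /ŋ/) is licensed in coda position; onsets are limited to one consonant).
Inserting the epenthetic vowel yields /l/ → /la/, /ɹ/ → /ɹa/, /m/ → /ma/.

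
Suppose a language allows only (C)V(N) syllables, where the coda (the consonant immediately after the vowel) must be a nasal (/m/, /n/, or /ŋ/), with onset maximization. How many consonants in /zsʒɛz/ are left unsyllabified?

Under (C)V(N), the unsyllabifiable consonants are /z/, /s/, /z/ (only a nasal (/m/, /n/, or /ŋ/) is licensed in coda position; onsets are limited to one consonant).

3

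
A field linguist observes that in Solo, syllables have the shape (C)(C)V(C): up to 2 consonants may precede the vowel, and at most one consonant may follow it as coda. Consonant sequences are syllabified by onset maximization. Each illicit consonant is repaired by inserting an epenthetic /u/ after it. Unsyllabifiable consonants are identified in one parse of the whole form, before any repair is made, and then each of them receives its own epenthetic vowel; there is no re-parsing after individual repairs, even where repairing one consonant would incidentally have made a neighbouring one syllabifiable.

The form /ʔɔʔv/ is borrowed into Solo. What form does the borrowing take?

The consonants /v/ cannot be parsed into a legal (C)(C)V(C) syllable (at most one coda consonant is licensed; onsets may contain at most 2 consonants).
Each unlicensed consonant becomes the onset of a new syllable: /v/ → /vu/.

ʔɔʔvu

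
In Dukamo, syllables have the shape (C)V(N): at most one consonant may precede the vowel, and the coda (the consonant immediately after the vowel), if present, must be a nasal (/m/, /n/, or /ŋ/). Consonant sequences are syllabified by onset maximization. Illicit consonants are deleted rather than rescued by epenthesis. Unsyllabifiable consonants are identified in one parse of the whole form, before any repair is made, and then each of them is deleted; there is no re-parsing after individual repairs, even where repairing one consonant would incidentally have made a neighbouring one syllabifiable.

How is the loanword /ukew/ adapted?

Syllabifying with onset maximization leaves /w/ stranded (only a nasal (/m/, /n/, or /ŋ/) is licensed in coda position; onsets are limited to one consonant).
Deleting the stranded consonants removes /w/.

uke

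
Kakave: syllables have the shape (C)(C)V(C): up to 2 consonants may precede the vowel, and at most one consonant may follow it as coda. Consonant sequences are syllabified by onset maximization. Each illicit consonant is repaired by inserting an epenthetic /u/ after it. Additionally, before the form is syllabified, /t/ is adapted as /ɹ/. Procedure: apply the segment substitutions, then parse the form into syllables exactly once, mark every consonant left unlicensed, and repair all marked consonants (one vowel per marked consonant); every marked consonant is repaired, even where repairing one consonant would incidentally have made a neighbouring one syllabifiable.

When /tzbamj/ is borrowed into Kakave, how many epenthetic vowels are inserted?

2

After substitution the input is /ɹzbamj/.
The unsyllabifiable consonants are /ɹ/, /j/; each receives one epenthetic vowel.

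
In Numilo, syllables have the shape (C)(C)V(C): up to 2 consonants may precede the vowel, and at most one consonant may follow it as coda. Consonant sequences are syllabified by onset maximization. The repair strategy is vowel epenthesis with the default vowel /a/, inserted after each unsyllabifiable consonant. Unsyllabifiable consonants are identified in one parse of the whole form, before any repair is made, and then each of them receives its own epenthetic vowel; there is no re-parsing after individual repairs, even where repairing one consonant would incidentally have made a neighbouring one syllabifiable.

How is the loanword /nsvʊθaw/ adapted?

Syllabifying with onset maximization leaves /n/ stranded (at most one coda consonant is licensed; onsets may contain at most 2 consonants).
Each unlicensed consonant becomes the onset of a new syllable: /n/ → /na/.

nasvʊθaw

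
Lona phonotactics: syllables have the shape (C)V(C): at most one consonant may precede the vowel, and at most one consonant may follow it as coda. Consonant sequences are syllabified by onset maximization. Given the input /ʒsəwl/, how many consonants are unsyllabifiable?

2

Syllabifying with onset maximization leaves /ʒ/, /l/ stranded (at most one coda consonant is licensed; onsets are limited to one consonant).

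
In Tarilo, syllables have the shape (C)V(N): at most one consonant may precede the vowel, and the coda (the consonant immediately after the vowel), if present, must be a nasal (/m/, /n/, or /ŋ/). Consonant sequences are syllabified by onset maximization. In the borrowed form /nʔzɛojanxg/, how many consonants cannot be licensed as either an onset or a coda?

4

Syllabifying with onset maximization leaves /n/, /ʔ/, /x/, /g/ stranded (only a nasal (/m/, /n/, or /ŋ/) is licensed in coda position; onsets are limited to one consonant).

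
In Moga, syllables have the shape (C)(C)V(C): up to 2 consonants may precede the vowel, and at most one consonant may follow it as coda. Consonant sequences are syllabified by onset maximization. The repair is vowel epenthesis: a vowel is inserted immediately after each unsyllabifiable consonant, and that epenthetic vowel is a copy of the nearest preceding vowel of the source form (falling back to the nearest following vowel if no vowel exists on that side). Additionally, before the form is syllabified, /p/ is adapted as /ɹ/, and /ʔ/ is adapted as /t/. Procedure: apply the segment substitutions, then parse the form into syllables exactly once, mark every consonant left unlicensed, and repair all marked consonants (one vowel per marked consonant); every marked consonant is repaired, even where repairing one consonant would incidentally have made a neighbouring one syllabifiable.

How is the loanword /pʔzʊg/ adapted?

ɹʊtzʊg

Substitution: /p/ → /ɹ/, /ʔ/ → /t/, giving /ɹtzʊg/.
Under (C)(C)V(C), the unsyllabifiable consonants are /ɹ/ (at most one coda consonant is licensed; onsets may contain at most 2 consonants).
Each unlicensed consonant becomes the onset of a new syllable: /ɹ/ → /ɹʊ/.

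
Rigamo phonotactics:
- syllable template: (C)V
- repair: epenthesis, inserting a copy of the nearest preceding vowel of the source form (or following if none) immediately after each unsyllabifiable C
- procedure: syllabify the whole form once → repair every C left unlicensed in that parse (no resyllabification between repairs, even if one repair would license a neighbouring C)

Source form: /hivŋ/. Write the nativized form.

hiviŋi

Under (C)V, the unsyllabifiable consonants are /v/, /ŋ/ (no codas are permitted; onsets are limited to one consonant).
Each unlicensed consonant becomes the onset of a new syllable: /v/ → /vi/, /ŋ/ → /ŋi/.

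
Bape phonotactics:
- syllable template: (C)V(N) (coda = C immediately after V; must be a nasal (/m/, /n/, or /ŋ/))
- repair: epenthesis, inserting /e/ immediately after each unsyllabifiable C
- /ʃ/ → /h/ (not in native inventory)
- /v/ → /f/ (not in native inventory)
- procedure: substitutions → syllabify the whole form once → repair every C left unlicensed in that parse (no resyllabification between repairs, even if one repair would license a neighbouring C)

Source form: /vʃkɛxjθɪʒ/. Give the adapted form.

fehekɛxejeθɪʒe

Substitution: /v/ → /f/, /ʃ/ → /h/, giving /fhkɛxjθɪʒ/.
Under (C)V(N), the unsyllabifiable consonants are /f/, /h/, /x/, /j/, /ʒ/ (only a nasal (/m/, /n/, or /ŋ/) is licensed in coda position; onsets are limited to one consonant).
Each unlicensed consonant becomes the onset of a new syllable: /f/ → /fe/, /h/ → /he/, /x/ → /xe/, /j/ → /je/, /ʒ/ → /ʒe/.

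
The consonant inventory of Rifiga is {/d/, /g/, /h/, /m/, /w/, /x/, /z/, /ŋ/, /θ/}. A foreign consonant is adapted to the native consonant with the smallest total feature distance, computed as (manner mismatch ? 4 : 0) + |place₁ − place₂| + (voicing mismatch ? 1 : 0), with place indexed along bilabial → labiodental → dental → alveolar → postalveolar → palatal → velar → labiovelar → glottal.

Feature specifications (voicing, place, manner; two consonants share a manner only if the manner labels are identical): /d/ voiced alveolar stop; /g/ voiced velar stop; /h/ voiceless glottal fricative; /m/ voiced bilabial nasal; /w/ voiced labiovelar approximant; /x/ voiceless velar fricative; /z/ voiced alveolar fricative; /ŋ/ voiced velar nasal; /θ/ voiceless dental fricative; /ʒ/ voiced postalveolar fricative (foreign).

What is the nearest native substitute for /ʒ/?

/z/ is closest: same manner (fricative), place distance 1 (postalveolar→alveolar), same voicing; total 1. Next closest is /x/ at distance 3.

z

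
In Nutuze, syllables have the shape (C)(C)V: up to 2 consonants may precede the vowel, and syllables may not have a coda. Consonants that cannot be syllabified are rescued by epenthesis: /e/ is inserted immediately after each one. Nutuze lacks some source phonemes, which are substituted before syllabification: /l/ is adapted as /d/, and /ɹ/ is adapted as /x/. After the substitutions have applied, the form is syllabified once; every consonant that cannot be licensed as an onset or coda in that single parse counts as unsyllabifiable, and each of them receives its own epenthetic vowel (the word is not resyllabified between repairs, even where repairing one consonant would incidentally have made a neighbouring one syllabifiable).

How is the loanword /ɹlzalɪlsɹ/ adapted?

Substitution: /ɹ/ → /x/, /l/ → /d/, giving /xdzadɪdsx/.
Under (C)(C)V, the unsyllabifiable consonants are /x/, /d/, /s/, /x/ (no codas are permitted; onsets may contain at most 2 consonants).
Each unlicensed consonant becomes the onset of a new syllable: /x/ → /xe/, /d/ → /de/, /s/ → /se/, /x/ → /xe/.

xedzadɪdesexe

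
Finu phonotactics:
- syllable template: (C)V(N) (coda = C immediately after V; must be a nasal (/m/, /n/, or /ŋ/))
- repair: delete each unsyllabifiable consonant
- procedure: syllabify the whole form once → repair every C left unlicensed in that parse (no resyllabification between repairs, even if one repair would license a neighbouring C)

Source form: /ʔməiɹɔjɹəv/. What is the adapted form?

Under (C)V(N), the unsyllabifiable consonants are /ʔ/, /j/, /v/ (only a nasal (/m/, /n/, or /ŋ/) is licensed in coda position; onsets are limited to one consonant).
Deleting the stranded consonants removes /ʔ/, /j/, /v/.

məiɹɔɹə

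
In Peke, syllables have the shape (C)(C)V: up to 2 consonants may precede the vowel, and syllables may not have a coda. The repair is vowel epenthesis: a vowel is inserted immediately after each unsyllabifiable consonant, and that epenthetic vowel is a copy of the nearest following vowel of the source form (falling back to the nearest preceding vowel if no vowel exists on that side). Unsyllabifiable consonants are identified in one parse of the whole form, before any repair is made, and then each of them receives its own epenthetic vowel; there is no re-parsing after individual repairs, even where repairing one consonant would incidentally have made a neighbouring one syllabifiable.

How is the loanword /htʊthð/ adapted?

Syllabifying with onset maximization leaves /t/, /h/, /ð/ stranded (no codas are permitted; onsets may contain at most 2 consonants).
Each unlicensed consonant becomes the onset of a new syllable: /t/ → /tʊ/, /h/ → /hʊ/, /ð/ → /ðʊ/.

htʊtʊhʊðʊ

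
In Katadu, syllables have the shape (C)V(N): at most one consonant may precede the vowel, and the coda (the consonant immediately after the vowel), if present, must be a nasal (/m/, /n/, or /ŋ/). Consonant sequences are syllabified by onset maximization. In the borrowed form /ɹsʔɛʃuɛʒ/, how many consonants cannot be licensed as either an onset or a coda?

3

Syllabifying with onset maximization leaves /ɹ/, /s/, /ʒ/ stranded (only a nasal (/m/, /n/, or /ŋ/) is licensed in coda position; onsets are limited to one consonant).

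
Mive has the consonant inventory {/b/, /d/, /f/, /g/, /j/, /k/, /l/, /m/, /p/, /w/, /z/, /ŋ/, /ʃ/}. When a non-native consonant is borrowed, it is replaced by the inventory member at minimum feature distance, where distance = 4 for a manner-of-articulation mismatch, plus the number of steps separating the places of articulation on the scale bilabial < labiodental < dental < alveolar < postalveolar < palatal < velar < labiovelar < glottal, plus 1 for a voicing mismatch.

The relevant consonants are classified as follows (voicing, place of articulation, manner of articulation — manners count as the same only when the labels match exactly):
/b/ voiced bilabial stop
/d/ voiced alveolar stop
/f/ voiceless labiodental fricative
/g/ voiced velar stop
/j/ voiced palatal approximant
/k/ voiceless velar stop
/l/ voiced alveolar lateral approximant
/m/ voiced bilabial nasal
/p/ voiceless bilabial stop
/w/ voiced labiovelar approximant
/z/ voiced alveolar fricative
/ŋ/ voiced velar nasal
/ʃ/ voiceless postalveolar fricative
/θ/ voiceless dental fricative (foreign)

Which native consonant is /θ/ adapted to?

/f/ is closest: same manner (fricative), place distance 1 (dental→labiodental), same voicing; total 1. Next closest is /z/ at distance 2.

f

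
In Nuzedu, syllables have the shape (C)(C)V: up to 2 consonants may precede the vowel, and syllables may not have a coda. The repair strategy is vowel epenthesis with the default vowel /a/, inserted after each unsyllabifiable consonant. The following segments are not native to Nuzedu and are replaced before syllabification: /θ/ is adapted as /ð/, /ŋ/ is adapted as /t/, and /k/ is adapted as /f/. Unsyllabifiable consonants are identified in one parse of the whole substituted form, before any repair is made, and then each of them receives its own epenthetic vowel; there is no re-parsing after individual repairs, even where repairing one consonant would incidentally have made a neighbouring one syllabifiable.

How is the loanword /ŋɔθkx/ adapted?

tɔðafaxa

Substitution: /ŋ/ → /t/, /θ/ → /ð/, /k/ → /f/, giving /tɔðfx/.
Under (C)(C)V, the unsyllabifiable consonants are /ð/, /f/, /x/ (no codas are permitted; onsets may contain at most 2 consonants).
Inserting the epenthetic vowel yields /ð/ → /ða/, /f/ → /fa/, /x/ → /xa/.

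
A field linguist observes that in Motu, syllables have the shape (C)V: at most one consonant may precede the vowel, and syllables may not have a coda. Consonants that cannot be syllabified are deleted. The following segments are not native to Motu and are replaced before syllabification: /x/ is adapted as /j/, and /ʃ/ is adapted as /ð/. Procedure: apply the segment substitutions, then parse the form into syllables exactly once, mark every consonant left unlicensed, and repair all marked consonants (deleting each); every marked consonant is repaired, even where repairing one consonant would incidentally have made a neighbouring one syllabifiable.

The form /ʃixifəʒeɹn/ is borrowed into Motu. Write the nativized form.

ðijifəʒe

Substitution: /ʃ/ → /ð/, /x/ → /j/, giving /ðijifəʒeɹn/.
Under (C)V, the unsyllabifiable consonants are /ɹ/, /n/ (no codas are permitted; onsets are limited to one consonant).
Deletion applies to /ɹ/, /n/.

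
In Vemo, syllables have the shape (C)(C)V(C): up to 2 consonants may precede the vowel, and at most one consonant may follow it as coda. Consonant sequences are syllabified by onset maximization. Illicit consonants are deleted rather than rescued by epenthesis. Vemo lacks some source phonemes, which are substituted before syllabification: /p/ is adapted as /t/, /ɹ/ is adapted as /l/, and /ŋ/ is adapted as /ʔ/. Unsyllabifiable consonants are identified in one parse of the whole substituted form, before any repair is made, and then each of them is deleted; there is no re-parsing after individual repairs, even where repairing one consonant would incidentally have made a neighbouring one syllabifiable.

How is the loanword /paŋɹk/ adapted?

taʔ

Substitution: /p/ → /t/, /ŋ/ → /ʔ/, /ɹ/ → /l/, giving /taʔlk/.
Under (C)(C)V(C), the unsyllabifiable consonants are /l/, /k/ (at most one coda consonant is licensed; onsets may contain at most 2 consonants).
Each unlicensed consonant is deleted: /l/, /k/.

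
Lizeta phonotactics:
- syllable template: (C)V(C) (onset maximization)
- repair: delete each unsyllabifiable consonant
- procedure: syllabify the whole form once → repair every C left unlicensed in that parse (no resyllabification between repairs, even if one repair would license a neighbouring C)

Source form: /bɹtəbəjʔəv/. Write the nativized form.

təbəjʔəv

Under (C)V(C), the unsyllabifiable consonants are /b/, /ɹ/ (at most one coda consonant is licensed; onsets are limited to one consonant).
Deleting the stranded consonants removes /b/, /ɹ/.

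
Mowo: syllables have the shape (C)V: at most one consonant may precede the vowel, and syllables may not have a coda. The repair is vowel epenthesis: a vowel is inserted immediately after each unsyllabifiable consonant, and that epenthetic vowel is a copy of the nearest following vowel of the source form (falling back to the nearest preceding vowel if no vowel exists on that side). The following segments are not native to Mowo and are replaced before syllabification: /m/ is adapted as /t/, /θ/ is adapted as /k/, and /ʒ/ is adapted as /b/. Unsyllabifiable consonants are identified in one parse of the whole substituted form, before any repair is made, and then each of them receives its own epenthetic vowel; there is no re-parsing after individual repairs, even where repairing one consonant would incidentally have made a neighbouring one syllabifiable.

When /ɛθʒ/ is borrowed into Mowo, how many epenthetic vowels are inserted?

2

After substitution the input is /ɛkb/.
The unsyllabifiable consonants are /k/, /b/; each receives one epenthetic vowel.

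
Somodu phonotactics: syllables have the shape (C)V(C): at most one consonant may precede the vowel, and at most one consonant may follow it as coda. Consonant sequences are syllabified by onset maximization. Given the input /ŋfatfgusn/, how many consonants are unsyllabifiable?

3

The consonants /ŋ/, /f/, /n/ cannot be parsed into a legal (C)V(C) syllable (at most one coda consonant is licensed; onsets are limited to one consonant).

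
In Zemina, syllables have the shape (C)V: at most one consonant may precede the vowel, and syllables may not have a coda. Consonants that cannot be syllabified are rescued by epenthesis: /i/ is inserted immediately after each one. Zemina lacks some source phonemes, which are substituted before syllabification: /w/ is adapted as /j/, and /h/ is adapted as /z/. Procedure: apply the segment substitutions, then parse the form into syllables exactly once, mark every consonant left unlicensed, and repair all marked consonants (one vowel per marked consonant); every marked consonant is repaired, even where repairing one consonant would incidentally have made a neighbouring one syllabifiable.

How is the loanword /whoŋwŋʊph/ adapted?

jizoŋijiŋʊpizi

Substitution: /w/ → /j/, /h/ → /z/, giving /jzoŋjŋʊpz/.
Under (C)V, the unsyllabifiable consonants are /j/, /ŋ/, /j/, /p/, /z/ (no codas are permitted; onsets are limited to one consonant).
Each unlicensed consonant becomes the onset of a new syllable: /j/ → /ji/, /ŋ/ → /ŋi/, /j/ → /ji/, /p/ → /pi/, /z/ → /zi/.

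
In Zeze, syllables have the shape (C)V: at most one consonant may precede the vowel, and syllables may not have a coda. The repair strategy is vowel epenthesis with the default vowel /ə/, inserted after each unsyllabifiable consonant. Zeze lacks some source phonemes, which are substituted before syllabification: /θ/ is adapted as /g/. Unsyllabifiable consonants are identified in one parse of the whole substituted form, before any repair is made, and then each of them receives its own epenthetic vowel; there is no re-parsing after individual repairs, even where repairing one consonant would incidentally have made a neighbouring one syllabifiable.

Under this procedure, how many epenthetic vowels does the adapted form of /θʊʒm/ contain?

2

After substitution the input is /gʊʒm/.
The unsyllabifiable consonants are /ʒ/, /m/; each receives one epenthetic vowel.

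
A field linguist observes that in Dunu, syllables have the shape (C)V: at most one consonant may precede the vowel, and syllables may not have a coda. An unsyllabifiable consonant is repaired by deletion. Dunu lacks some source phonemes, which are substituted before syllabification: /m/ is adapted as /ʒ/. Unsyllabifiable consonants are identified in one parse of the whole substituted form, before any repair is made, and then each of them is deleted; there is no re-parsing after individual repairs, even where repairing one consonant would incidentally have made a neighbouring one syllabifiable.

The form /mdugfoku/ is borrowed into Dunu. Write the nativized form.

dufoku

Substitution: /m/ → /ʒ/, giving /ʒdugfoku/.
The consonants /ʒ/, /g/ cannot be parsed into a legal (C)V syllable (no codas are permitted; onsets are limited to one consonant).
Deletion applies to /ʒ/, /g/.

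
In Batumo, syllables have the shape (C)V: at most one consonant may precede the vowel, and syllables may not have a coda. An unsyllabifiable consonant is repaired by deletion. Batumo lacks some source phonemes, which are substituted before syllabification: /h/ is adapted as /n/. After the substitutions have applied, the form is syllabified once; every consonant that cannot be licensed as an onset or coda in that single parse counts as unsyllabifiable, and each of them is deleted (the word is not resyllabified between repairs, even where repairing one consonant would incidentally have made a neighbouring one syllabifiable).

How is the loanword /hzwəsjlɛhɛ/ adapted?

Substitution: /h/ → /n/, giving /nzwəsjlɛnɛ/.
The consonants /n/, /z/, /s/, /j/ cannot be parsed into a legal (C)V syllable (no codas are permitted; onsets are limited to one consonant).
Deleting the stranded consonants removes /n/, /z/, /s/, /j/.

wəlɛnɛ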